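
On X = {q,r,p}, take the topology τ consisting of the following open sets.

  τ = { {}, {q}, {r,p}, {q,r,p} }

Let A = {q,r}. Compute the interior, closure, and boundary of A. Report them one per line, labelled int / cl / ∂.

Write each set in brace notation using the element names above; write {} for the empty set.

int(A) = {q}
cl(A)  = {q,r,p}
∂A     = {r,p}

open subsets of A: {}, {q}; so int(A) = {q}
closure: X∖int(X∖A) = X∖{} = {q,r,p}
∂A = {q,r,p} minus {q} = {r,p}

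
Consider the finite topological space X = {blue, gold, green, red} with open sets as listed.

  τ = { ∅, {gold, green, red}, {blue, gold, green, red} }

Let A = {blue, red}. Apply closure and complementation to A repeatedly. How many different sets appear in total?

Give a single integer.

closure: X∖int(X∖A) = X∖∅ = {blue, gold, green, red}
Let k=closure and c=complement:
  1. A     = {blue, red}
  2. kA    = {blue, gold, green, red}
  3. cA    = {gold, green}
  4. ckA   = ∅
— saturated at 4

4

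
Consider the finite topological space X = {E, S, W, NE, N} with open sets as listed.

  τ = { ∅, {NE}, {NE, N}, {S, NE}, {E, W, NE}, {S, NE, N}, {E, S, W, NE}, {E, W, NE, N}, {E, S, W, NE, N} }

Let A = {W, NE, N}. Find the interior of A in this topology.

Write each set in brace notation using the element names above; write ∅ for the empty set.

{NE, N}

open subsets of A: ∅, {NE}, {NE, N}; so int(A) = {NE, N}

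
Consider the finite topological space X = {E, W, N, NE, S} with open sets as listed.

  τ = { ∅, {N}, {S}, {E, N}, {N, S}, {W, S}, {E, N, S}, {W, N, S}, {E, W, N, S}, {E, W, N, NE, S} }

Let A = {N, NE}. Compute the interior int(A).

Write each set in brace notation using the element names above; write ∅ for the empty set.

{N}

open subsets of A: ∅, {N}; so int(A) = {N}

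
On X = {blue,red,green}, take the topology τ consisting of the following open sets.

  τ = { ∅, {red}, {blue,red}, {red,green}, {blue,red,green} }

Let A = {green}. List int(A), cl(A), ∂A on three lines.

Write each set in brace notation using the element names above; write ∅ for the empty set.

open subsets of A: ∅; so int(A) = ∅
closure: X∖int(X∖A) = X∖{blue,red} = {green}
∂A = {green} minus ∅ = {green}

int(A) = ∅
cl(A)  = {green}
∂A     = {green}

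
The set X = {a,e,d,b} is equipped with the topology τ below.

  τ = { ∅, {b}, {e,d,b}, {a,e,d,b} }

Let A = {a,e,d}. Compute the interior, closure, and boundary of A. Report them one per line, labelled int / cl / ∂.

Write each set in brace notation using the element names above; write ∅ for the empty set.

int(A) = ∅
cl(A)  = {a,e,d}
∂A     = {a,e,d}

interior: largest open inside A is ∅ (from ∅)
cl via duality: int({b}) = {b}, so X∖{b} = {a,e,d}
cl∖int = {a,e,d}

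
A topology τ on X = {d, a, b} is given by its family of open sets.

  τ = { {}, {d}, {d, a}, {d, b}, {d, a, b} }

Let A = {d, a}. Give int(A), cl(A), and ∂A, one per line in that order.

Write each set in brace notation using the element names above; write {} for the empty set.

U open, U⊆A: {}, {d}, {d, a}. int(A) = ⋃ = {d, a}
X∖A={b}, int(X∖A)={}, hence cl(A)={d, a, b}
∂A: remove int from cl → {b}

int(A) = {d, a}
cl(A)  = {d, a, b}
∂A     = {b}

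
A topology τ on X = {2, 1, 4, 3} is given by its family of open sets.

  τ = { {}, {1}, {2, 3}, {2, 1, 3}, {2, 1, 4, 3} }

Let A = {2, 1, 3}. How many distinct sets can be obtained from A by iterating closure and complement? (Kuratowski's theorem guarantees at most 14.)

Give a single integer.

X∖A={4}, int(X∖A)={}, hence cl(A)={2, 1, 4, 3}
Orbit (k=closure, c=complement):
  1. A     = {2, 1, 3}
  2. kA    = {2, 1, 4, 3}
  3. cA    = {4}
  4. ckA   = {}
(closed under both — stop)

4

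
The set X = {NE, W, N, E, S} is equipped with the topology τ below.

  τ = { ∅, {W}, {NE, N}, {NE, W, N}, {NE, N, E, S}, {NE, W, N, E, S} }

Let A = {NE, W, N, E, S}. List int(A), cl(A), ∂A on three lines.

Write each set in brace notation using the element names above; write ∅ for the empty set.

int(A) = {NE, W, N, E, S}
cl(A)  = {NE, W, N, E, S}
∂A     = ∅

interior: largest open inside A is {NE, W, N, E, S} (from ∅, {W}, {NE, N}, {NE, W, N}, {NE, N, E, S}, {NE, W, N, E, S})
cl via duality: int(∅) = ∅, so X∖∅ = {NE, W, N, E, S}
cl∖int = ∅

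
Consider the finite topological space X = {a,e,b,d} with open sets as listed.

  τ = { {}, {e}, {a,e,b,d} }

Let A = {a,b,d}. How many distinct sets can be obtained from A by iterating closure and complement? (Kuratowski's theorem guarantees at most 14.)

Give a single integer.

4

X∖A={e}, int(X∖A)={e}, hence cl(A)={a,b,d}
Orbit (k=closure, c=complement):
  1. A     = {a,b,d}
  2. cA    = {e}
  3. kcA   = {a,e,b,d}
  4. ckcA  = {}
(closed under both — stop)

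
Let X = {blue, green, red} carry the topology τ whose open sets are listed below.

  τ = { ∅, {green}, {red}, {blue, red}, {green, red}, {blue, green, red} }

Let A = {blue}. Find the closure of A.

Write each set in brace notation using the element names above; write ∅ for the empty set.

complement {green, red}; its interior {green, red}; cl(A) = X∖{green, red} = {blue}

{blue}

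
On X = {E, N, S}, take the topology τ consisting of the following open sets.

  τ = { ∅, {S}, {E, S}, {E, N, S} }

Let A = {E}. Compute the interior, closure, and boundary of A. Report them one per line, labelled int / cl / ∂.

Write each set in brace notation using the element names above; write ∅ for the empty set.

U open, U⊆A: ∅. int(A) = ⋃ = ∅
X∖A={N, S}, int(X∖A)={S}, hence cl(A)={E, N}
∂A: remove int from cl → {E, N}

int(A) = ∅
cl(A)  = {E, N}
∂A     = {E, N}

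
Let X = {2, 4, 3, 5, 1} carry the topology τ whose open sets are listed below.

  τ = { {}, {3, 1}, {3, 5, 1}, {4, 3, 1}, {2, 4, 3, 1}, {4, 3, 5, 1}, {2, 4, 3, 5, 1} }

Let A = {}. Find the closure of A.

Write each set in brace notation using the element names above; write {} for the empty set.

cl via duality: int({2, 4, 3, 5, 1}) = {2, 4, 3, 5, 1}, so X∖{2, 4, 3, 5, 1} = {}

{}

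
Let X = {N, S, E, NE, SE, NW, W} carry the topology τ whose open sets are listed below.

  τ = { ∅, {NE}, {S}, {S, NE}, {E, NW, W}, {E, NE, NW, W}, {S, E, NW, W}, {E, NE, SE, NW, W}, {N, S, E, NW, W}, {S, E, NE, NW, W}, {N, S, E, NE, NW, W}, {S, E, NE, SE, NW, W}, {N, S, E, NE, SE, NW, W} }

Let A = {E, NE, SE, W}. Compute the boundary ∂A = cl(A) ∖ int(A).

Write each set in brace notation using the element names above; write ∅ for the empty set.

U open, U⊆A: ∅, {NE}. int(A) = ⋃ = {NE}
X∖A={N, S, NW}, int(X∖A)={S}, hence cl(A)={N, E, NE, SE, NW, W}
∂A: remove int from cl → {N, E, SE, NW, W}

{N, E, SE, NW, W}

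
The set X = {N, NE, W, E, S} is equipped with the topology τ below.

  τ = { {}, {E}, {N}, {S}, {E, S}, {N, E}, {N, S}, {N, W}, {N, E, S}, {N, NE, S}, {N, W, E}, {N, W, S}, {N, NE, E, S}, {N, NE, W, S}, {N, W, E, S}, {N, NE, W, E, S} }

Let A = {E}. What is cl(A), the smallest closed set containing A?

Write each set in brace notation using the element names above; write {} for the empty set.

{E}

complement {N, NE, W, S}; its interior {N, NE, W, S}; cl(A) = X∖{N, NE, W, S} = {E}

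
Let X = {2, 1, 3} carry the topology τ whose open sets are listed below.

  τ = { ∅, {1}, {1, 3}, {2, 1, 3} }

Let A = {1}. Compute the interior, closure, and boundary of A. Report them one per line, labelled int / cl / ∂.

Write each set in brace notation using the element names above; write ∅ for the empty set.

U open, U⊆A: ∅, {1}. int(A) = ⋃ = {1}
X∖A={2, 3}, int(X∖A)=∅, hence cl(A)={2, 1, 3}
∂A: remove int from cl → {2, 3}

int(A) = {1}
cl(A)  = {2, 1, 3}
∂A     = {2, 3}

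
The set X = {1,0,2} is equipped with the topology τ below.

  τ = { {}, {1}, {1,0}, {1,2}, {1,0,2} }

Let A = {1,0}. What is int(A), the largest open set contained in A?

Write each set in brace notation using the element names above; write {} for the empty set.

{1,0}

U open, U⊆A: {}, {1}, {1,0}. int(A) = ⋃ = {1,0}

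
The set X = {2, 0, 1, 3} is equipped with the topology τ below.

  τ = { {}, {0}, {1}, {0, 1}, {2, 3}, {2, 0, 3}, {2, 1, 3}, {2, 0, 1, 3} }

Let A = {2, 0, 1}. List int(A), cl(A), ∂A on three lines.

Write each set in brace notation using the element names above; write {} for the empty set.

int(A) = {0, 1}
cl(A)  = {2, 0, 1, 3}
∂A     = {2, 3}

open subsets of A: {}, {0}, {1}, {0, 1}; so int(A) = {0, 1}
closure: X∖int(X∖A) = X∖{} = {2, 0, 1, 3}
∂A = {2, 0, 1, 3} minus {0, 1} = {2, 3}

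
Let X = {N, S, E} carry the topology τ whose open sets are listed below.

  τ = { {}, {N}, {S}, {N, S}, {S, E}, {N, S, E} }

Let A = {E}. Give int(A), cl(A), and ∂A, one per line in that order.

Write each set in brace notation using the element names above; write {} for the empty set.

int(A) = {}
cl(A)  = {E}
∂A     = {E}

U open, U⊆A: {}. int(A) = ⋃ = {}
X∖A={N, S}, int(X∖A)={N, S}, hence cl(A)={E}
∂A: remove int from cl → {E}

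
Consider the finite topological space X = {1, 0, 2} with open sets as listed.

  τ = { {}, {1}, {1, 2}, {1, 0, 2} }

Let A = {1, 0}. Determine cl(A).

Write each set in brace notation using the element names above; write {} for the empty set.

{1, 0, 2}

cl via duality: int({2}) = {}, so X∖{} = {1, 0, 2}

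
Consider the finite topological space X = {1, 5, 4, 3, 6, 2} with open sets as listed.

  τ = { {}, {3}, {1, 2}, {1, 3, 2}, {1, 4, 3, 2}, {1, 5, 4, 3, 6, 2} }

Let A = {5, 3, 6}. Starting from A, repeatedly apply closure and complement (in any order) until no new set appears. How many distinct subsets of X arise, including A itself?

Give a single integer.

X∖A={1, 4, 2}, int(X∖A)={1, 2}, hence cl(A)={5, 4, 3, 6}
Orbit (k=closure, c=complement):
  1. A     = {5, 3, 6}
  2. kA    = {5, 4, 3, 6}
  3. cA    = {1, 4, 2}
  4. ckA   = {1, 2}
  5. kcA   = {1, 5, 4, 6, 2}
  6. ckcA  = {3}
(closed under both — stop)

6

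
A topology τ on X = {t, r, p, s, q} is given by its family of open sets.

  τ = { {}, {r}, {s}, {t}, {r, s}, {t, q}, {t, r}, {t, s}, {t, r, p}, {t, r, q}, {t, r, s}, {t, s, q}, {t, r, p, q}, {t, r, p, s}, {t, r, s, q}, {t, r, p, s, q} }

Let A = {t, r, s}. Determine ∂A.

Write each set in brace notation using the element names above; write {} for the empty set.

{p, q}

U open, U⊆A: {}, {t}, {r}, {s}, {r, s}, {t, s}, {t, r}, {t, r, s}. int(A) = ⋃ = {t, r, s}
X∖A={p, q}, int(X∖A)={}, hence cl(A)={t, r, p, s, q}
∂A: remove int from cl → {p, q}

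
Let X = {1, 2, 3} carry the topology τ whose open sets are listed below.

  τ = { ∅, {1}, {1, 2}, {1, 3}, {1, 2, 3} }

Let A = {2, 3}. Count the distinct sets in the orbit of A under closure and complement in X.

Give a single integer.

cl via duality: int({1}) = {1}, so X∖{1} = {2, 3}
Write k for closure, c for complement:
  1. A     = {2, 3}
  2. cA    = {1}
  3. kcA   = {1, 2, 3}
  4. ckcA  = ∅
applying k or c yields no new set

4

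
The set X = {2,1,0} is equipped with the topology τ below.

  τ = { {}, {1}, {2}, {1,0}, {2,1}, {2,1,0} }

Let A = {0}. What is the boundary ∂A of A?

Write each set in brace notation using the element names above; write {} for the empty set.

{0}

opens ⊆ A: {}; union → int = {}
complement {2,1}; its interior {2,1}; cl(A) = X∖{2,1} = {0}
boundary = {0} ∖ {} = {0}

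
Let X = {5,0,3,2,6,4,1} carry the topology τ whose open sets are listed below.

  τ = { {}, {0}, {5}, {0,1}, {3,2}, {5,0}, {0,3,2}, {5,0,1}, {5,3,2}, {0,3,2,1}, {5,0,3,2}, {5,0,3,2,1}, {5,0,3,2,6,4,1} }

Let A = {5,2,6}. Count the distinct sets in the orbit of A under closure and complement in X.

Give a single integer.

10

X∖A={0,3,4,1}, int(X∖A)={0,1}, hence cl(A)={5,3,2,6,4}
Orbit (k=closure, c=complement):
  1. A     = {5,2,6}
  2. kA    = {5,3,2,6,4}
  3. cA    = {0,3,4,1}
  4. ckA   = {0,1}
  5. kcA   = {0,3,2,6,4,1}
  6. kckA  = {0,6,4,1}
  7. ckcA  = {5}
  8. ckckA = {5,3,2}
  9. kckcA = {5,6,4}
  10. ckckcA = {0,3,2,1}
(closed under both — stop)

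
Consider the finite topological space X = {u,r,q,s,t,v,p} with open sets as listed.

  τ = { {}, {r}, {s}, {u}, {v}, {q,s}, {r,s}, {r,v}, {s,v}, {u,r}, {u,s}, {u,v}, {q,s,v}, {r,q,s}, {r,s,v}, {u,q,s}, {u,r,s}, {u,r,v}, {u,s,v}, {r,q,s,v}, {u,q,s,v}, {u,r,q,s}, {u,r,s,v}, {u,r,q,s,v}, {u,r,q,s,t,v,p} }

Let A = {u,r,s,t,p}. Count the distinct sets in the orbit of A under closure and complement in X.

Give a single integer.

8

cl via duality: int({q,v}) = {v}, so X∖{v} = {u,r,q,s,t,p}
Write k for closure, c for complement:
  1. A     = {u,r,s,t,p}
  2. kA    = {u,r,q,s,t,p}
  3. cA    = {q,v}
  4. ckA   = {v}
  5. kcA   = {q,t,v,p}
  6. kckA  = {t,v,p}
  7. ckcA  = {u,r,s}
  8. ckckA = {u,r,q,s}
applying k or c yields no new set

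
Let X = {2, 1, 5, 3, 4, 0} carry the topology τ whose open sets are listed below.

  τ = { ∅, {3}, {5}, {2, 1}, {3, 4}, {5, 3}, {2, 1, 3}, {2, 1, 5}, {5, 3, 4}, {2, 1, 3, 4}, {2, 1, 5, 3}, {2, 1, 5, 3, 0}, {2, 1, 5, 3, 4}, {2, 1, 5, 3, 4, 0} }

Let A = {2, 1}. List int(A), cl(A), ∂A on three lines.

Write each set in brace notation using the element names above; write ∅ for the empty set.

int(A) = {2, 1}
cl(A)  = {2, 1, 0}
∂A     = {0}

interior: largest open inside A is {2, 1} (from ∅, {2, 1})
cl via duality: int({5, 3, 4, 0}) = {5, 3, 4}, so X∖{5, 3, 4} = {2, 1, 0}
cl∖int = {0}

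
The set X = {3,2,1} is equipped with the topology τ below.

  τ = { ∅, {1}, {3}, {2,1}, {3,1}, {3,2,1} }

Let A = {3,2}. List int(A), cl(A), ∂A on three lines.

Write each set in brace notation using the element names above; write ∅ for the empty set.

int(A) = {3}
cl(A)  = {3,2}
∂A     = {2}

U open, U⊆A: ∅, {3}. int(A) = ⋃ = {3}
X∖A={1}, int(X∖A)={1}, hence cl(A)={3,2}
∂A: remove int from cl → {2}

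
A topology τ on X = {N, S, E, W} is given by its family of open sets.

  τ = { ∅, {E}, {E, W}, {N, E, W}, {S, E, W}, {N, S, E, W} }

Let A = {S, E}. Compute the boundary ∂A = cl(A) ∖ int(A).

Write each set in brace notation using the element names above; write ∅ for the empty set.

{N, S, W}

opens ⊆ A: ∅, {E}; union → int = {E}
complement {N, W}; its interior ∅; cl(A) = X∖∅ = {N, S, E, W}
boundary = {N, S, E, W} ∖ {E} = {N, S, W}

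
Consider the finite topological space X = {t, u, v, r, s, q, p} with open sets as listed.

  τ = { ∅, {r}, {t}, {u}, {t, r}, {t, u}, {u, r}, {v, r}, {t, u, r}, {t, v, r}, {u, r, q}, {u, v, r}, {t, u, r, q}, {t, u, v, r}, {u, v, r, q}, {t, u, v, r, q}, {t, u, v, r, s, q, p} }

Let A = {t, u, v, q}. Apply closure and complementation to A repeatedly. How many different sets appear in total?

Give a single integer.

closure: X∖int(X∖A) = X∖{r} = {t, u, v, s, q, p}
Let k=closure and c=complement:
  1. A     = {t, u, v, q}
  2. kA    = {t, u, v, s, q, p}
  3. cA    = {r, s, p}
  4. ckA   = {r}
  5. kcA   = {v, r, s, q, p}
  6. ckcA  = {t, u}
  7. kckcA = {t, u, s, q, p}
  8. ckckcA = {v, r}
— saturated at 8

8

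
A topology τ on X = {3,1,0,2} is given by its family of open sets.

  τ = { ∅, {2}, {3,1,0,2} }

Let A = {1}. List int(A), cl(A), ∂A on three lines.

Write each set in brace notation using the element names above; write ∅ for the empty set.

int(A) = ∅
cl(A)  = {3,1,0}
∂A     = {3,1,0}

U open, U⊆A: ∅. int(A) = ⋃ = ∅
X∖A={3,0,2}, int(X∖A)={2}, hence cl(A)={3,1,0}
∂A: remove int from cl → {3,1,0}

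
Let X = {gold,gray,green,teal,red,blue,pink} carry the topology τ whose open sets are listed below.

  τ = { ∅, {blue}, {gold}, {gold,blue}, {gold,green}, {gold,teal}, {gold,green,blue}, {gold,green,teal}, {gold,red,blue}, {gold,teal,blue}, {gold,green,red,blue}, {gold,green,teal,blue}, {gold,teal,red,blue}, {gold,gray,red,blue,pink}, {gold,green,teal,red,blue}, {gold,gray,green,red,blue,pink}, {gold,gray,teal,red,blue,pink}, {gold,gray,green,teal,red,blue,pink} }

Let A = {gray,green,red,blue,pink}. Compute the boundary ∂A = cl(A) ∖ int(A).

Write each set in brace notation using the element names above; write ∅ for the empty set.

U open, U⊆A: ∅, {blue}. int(A) = ⋃ = {blue}
X∖A={gold,teal}, int(X∖A)={gold,teal}, hence cl(A)={gray,green,red,blue,pink}
∂A: remove int from cl → {gray,green,red,pink}

{gray,green,red,pink}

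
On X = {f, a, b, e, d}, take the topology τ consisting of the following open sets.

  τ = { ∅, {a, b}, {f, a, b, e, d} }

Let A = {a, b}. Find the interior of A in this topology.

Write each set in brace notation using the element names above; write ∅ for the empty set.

interior: largest open inside A is {a, b} (from ∅, {a, b})

{a, b}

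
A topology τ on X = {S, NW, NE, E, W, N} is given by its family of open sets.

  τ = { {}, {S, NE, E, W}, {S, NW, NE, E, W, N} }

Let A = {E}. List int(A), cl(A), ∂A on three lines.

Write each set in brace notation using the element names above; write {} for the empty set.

open subsets of A: {}; so int(A) = {}
closure: X∖int(X∖A) = X∖{} = {S, NW, NE, E, W, N}
∂A = {S, NW, NE, E, W, N} minus {} = {S, NW, NE, E, W, N}

int(A) = {}
cl(A)  = {S, NW, NE, E, W, N}
∂A     = {S, NW, NE, E, W, N}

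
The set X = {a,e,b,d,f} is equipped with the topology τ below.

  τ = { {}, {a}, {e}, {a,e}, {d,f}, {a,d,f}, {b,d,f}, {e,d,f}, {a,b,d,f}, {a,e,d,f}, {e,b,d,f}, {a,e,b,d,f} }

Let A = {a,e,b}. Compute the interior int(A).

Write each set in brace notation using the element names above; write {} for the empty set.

{a,e}

interior: largest open inside A is {a,e} (from {}, {e}, {a}, {a,e})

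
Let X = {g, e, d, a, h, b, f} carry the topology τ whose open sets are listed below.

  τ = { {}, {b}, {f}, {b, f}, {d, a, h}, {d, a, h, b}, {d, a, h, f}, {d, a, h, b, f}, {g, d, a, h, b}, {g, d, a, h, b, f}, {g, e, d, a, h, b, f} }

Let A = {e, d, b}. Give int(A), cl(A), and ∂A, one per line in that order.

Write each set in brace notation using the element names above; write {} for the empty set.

int(A) = {b}
cl(A)  = {g, e, d, a, h, b}
∂A     = {g, e, d, a, h}

opens ⊆ A: {}, {b}; union → int = {b}
complement {g, a, h, f}; its interior {f}; cl(A) = X∖{f} = {g, e, d, a, h, b}
boundary = {g, e, d, a, h, b} ∖ {b} = {g, e, d, a, h}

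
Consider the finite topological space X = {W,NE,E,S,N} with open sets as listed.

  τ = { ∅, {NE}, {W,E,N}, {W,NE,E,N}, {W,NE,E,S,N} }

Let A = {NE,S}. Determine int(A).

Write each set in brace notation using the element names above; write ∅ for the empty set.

opens ⊆ A: ∅, {NE}; union → int = {NE}

{NE}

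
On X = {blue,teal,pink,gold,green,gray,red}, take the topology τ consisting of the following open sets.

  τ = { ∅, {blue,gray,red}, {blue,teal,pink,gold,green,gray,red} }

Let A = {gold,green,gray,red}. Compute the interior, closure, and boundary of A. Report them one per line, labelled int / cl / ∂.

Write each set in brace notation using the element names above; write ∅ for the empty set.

open subsets of A: ∅; so int(A) = ∅
closure: X∖int(X∖A) = X∖∅ = {blue,teal,pink,gold,green,gray,red}
∂A = {blue,teal,pink,gold,green,gray,red} minus ∅ = {blue,teal,pink,gold,green,gray,red}

int(A) = ∅
cl(A)  = {blue,teal,pink,gold,green,gray,red}
∂A     = {blue,teal,pink,gold,green,gray,red}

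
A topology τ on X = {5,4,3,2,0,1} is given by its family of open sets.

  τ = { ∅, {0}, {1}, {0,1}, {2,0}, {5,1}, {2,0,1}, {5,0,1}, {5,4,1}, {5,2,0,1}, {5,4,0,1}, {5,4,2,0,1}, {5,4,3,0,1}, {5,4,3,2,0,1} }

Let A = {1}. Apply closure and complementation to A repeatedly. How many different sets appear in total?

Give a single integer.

closure: X∖int(X∖A) = X∖{2,0} = {5,4,3,1}
Let k=closure and c=complement:
  1. A     = {1}
  2. kA    = {5,4,3,1}
  3. cA    = {5,4,3,2,0}
  4. ckA   = {2,0}
  5. kckA  = {3,2,0}
  6. ckckA = {5,4,1}
— saturated at 6

6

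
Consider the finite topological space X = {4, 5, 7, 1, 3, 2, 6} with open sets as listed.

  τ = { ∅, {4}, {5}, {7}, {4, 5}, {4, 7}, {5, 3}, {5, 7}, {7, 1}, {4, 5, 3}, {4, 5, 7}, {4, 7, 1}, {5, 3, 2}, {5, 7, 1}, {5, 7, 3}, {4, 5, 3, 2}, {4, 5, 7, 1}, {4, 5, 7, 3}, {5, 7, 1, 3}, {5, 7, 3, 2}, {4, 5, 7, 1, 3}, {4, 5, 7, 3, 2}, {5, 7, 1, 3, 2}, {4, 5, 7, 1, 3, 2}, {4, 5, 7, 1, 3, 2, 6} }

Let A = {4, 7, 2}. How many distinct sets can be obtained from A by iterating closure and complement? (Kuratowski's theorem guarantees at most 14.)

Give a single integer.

10

closure: X∖int(X∖A) = X∖{5, 3} = {4, 7, 1, 2, 6}
Let k=closure and c=complement:
  1. A     = {4, 7, 2}
  2. kA    = {4, 7, 1, 2, 6}
  3. cA    = {5, 1, 3, 6}
  4. ckA   = {5, 3}
  5. kcA   = {5, 1, 3, 2, 6}
  6. kckA  = {5, 3, 2, 6}
  7. ckcA  = {4, 7}
  8. ckckA = {4, 7, 1}
  9. kckcA = {4, 7, 1, 6}
  10. ckckcA = {5, 3, 2}
— saturated at 10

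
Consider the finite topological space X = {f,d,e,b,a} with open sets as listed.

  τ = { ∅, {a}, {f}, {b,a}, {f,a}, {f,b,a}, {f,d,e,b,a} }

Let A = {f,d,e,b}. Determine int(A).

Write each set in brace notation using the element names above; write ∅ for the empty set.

U open, U⊆A: ∅, {f}. int(A) = ⋃ = {f}

{f}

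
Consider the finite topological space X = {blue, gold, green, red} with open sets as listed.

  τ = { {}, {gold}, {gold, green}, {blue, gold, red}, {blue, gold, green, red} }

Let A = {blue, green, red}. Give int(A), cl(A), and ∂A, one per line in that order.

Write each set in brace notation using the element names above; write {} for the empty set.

opens ⊆ A: {}; union → int = {}
complement {gold}; its interior {gold}; cl(A) = X∖{gold} = {blue, green, red}
boundary = {blue, green, red} ∖ {} = {blue, green, red}

int(A) = {}
cl(A)  = {blue, green, red}
∂A     = {blue, green, red}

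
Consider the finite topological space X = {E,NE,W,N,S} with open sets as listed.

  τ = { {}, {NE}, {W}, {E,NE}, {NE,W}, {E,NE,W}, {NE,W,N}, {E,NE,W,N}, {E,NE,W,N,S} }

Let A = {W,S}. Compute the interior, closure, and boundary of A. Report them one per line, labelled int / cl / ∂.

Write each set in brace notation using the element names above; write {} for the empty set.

open subsets of A: {}, {W}; so int(A) = {W}
closure: X∖int(X∖A) = X∖{E,NE} = {W,N,S}
∂A = {W,N,S} minus {W} = {N,S}

int(A) = {W}
cl(A)  = {W,N,S}
∂A     = {N,S}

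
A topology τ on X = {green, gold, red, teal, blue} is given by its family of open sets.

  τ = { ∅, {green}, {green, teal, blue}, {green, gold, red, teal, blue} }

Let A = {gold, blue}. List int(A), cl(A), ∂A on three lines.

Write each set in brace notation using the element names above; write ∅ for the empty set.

open subsets of A: ∅; so int(A) = ∅
closure: X∖int(X∖A) = X∖{green} = {gold, red, teal, blue}
∂A = {gold, red, teal, blue} minus ∅ = {gold, red, teal, blue}

int(A) = ∅
cl(A)  = {gold, red, teal, blue}
∂A     = {gold, red, teal, blue}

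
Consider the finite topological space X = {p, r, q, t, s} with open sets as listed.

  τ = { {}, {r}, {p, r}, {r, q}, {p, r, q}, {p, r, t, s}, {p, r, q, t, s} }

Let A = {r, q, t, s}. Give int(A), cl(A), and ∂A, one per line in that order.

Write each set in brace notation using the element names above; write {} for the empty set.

int(A) = {r, q}
cl(A)  = {p, r, q, t, s}
∂A     = {p, t, s}

open subsets of A: {}, {r}, {r, q}; so int(A) = {r, q}
closure: X∖int(X∖A) = X∖{} = {p, r, q, t, s}
∂A = {p, r, q, t, s} minus {r, q} = {p, t, s}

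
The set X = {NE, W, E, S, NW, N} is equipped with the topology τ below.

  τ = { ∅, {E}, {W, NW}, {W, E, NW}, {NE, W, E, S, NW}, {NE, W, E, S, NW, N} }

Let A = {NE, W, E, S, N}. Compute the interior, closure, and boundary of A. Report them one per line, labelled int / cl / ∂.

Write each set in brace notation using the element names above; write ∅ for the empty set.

int(A) = {E}
cl(A)  = {NE, W, E, S, NW, N}
∂A     = {NE, W, S, NW, N}

U open, U⊆A: ∅, {E}. int(A) = ⋃ = {E}
X∖A={NW}, int(X∖A)=∅, hence cl(A)={NE, W, E, S, NW, N}
∂A: remove int from cl → {NE, W, S, NW, N}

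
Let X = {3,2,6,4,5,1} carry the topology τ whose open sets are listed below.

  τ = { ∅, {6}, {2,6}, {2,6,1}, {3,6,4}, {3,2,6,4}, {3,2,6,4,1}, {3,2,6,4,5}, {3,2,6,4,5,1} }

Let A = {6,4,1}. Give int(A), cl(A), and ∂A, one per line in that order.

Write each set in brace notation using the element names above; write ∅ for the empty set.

interior: largest open inside A is {6} (from ∅, {6})
cl via duality: int({3,2,5}) = ∅, so X∖∅ = {3,2,6,4,5,1}
cl∖int = {3,2,4,5,1}

int(A) = {6}
cl(A)  = {3,2,6,4,5,1}
∂A     = {3,2,4,5,1}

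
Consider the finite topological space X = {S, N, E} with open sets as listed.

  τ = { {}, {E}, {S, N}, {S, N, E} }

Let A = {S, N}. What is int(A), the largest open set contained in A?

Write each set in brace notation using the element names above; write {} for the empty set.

interior: largest open inside A is {S, N} (from {}, {S, N})

{S, N}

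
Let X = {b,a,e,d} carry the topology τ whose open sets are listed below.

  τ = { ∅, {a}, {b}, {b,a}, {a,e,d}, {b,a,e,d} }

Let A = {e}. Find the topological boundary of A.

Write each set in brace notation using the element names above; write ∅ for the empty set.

{e,d}

open subsets of A: ∅; so int(A) = ∅
closure: X∖int(X∖A) = X∖{b,a} = {e,d}
∂A = {e,d} minus ∅ = {e,d}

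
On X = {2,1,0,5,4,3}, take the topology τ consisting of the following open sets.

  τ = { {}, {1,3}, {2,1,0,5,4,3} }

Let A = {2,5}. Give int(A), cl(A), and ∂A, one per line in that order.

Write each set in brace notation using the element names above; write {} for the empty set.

int(A) = {}
cl(A)  = {2,0,5,4}
∂A     = {2,0,5,4}

opens ⊆ A: {}; union → int = {}
complement {1,0,4,3}; its interior {1,3}; cl(A) = X∖{1,3} = {2,0,5,4}
boundary = {2,0,5,4} ∖ {} = {2,0,5,4}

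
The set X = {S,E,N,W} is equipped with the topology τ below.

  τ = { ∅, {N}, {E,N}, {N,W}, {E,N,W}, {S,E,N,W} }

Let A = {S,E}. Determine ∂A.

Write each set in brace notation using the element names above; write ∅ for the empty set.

{S,E}

interior: largest open inside A is ∅ (from ∅)
cl via duality: int({N,W}) = {N,W}, so X∖{N,W} = {S,E}
cl∖int = {S,E}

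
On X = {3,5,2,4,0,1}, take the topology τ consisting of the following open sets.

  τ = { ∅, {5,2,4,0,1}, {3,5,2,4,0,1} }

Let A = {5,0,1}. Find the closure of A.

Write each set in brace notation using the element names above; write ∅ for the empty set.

cl via duality: int({3,2,4}) = ∅, so X∖∅ = {3,5,2,4,0,1}

{3,5,2,4,0,1}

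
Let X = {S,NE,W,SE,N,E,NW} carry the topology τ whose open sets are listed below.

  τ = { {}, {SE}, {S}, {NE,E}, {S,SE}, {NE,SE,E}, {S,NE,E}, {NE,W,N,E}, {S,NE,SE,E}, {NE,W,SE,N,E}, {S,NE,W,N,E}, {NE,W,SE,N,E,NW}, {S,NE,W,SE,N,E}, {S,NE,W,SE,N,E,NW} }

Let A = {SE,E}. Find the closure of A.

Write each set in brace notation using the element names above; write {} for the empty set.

closure: X∖int(X∖A) = X∖{S} = {NE,W,SE,N,E,NW}

{NE,W,SE,N,E,NW}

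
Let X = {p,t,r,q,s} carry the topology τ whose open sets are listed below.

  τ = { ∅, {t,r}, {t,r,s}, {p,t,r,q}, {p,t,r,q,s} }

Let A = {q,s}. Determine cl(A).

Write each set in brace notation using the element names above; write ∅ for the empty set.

closure: X∖int(X∖A) = X∖{t,r} = {p,q,s}

{p,q,s}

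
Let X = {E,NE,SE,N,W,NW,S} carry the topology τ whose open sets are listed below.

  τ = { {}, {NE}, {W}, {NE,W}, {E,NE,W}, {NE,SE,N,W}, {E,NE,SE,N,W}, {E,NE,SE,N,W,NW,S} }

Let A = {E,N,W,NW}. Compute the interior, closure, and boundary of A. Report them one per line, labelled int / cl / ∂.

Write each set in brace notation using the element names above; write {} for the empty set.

int(A) = {W}
cl(A)  = {E,SE,N,W,NW,S}
∂A     = {E,SE,N,NW,S}

opens ⊆ A: {}, {W}; union → int = {W}
complement {NE,SE,S}; its interior {NE}; cl(A) = X∖{NE} = {E,SE,N,W,NW,S}
boundary = {E,SE,N,W,NW,S} ∖ {W} = {E,SE,N,NW,S}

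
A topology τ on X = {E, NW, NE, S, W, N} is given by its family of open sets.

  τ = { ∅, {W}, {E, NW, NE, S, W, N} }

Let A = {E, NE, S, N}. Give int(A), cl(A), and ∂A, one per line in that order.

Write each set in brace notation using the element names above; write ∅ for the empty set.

U open, U⊆A: ∅. int(A) = ⋃ = ∅
X∖A={NW, W}, int(X∖A)={W}, hence cl(A)={E, NW, NE, S, N}
∂A: remove int from cl → {E, NW, NE, S, N}

int(A) = ∅
cl(A)  = {E, NW, NE, S, N}
∂A     = {E, NW, NE, S, N}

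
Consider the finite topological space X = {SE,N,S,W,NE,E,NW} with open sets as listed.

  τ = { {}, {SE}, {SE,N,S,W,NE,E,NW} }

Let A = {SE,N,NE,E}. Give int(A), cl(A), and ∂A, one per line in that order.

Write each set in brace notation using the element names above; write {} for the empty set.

int(A) = {SE}
cl(A)  = {SE,N,S,W,NE,E,NW}
∂A     = {N,S,W,NE,E,NW}

open subsets of A: {}, {SE}; so int(A) = {SE}
closure: X∖int(X∖A) = X∖{} = {SE,N,S,W,NE,E,NW}
∂A = {SE,N,S,W,NE,E,NW} minus {SE} = {N,S,W,NE,E,NW}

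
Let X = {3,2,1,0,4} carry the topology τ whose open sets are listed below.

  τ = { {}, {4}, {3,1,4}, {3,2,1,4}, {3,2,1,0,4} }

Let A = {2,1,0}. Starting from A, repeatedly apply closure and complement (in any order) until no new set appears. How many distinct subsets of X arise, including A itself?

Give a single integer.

complement {3,4}; its interior {4}; cl(A) = X∖{4} = {3,2,1,0}
With k = closure, c = complement:
  1. A     = {2,1,0}
  2. kA    = {3,2,1,0}
  3. cA    = {3,4}
  4. ckA   = {4}
  5. kcA   = {3,2,1,0,4}
  6. ckcA  = {}
k, c of each give nothing new

6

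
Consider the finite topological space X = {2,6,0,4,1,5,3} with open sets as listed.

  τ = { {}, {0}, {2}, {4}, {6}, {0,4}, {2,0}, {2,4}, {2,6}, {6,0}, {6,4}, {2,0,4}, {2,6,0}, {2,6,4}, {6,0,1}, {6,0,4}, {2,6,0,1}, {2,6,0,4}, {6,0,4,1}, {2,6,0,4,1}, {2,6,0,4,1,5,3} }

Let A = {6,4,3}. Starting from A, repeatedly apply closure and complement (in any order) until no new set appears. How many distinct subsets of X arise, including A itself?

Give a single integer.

X∖A={2,0,1,5}, int(X∖A)={2,0}, hence cl(A)={6,4,1,5,3}
Orbit (k=closure, c=complement):
  1. A     = {6,4,3}
  2. kA    = {6,4,1,5,3}
  3. cA    = {2,0,1,5}
  4. ckA   = {2,0}
  5. kcA   = {2,0,1,5,3}
  6. ckcA  = {6,4}
(closed under both — stop)

6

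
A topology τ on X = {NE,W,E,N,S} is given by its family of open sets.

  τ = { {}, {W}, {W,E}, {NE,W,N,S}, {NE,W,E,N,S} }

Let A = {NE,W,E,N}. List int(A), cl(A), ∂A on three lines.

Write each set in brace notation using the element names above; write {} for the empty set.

open subsets of A: {}, {W}, {W,E}; so int(A) = {W,E}
closure: X∖int(X∖A) = X∖{} = {NE,W,E,N,S}
∂A = {NE,W,E,N,S} minus {W,E} = {NE,N,S}

int(A) = {W,E}
cl(A)  = {NE,W,E,N,S}
∂A     = {NE,N,S}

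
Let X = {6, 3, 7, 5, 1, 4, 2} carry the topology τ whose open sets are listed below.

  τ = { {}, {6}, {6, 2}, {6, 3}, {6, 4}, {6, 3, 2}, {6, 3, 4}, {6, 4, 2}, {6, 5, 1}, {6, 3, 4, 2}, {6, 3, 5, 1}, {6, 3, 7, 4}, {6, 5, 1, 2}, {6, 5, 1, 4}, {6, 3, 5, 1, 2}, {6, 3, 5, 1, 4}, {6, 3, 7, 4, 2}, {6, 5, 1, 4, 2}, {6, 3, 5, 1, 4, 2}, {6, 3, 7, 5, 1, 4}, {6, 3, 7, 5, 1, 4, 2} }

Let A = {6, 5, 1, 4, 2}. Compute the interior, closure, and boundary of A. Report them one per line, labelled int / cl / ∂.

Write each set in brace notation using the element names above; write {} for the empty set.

U open, U⊆A: {}, {6}, {6, 2}, {6, 4}, {6, 5, 1}, {6, 4, 2}, {6, 5, 1, 2}, {6, 5, 1, 4}, {6, 5, 1, 4, 2}. int(A) = ⋃ = {6, 5, 1, 4, 2}
X∖A={3, 7}, int(X∖A)={}, hence cl(A)={6, 3, 7, 5, 1, 4, 2}
∂A: remove int from cl → {3, 7}

int(A) = {6, 5, 1, 4, 2}
cl(A)  = {6, 3, 7, 5, 1, 4, 2}
∂A     = {3, 7}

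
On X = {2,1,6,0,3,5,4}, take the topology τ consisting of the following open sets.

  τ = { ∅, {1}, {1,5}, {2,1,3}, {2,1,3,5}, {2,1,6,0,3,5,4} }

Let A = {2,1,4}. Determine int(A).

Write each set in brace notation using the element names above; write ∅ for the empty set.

open subsets of A: ∅, {1}; so int(A) = {1}

{1}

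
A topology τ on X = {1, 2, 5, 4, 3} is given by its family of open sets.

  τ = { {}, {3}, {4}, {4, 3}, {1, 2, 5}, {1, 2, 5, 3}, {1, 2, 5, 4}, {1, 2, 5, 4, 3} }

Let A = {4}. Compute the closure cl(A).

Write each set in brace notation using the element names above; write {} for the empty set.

{4}

closure: X∖int(X∖A) = X∖{1, 2, 5, 3} = {4}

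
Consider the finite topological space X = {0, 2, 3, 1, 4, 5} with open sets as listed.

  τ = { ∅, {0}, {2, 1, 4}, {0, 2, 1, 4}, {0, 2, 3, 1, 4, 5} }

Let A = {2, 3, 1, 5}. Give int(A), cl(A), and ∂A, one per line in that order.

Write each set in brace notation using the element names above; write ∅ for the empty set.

opens ⊆ A: ∅; union → int = ∅
complement {0, 4}; its interior {0}; cl(A) = X∖{0} = {2, 3, 1, 4, 5}
boundary = {2, 3, 1, 4, 5} ∖ ∅ = {2, 3, 1, 4, 5}

int(A) = ∅
cl(A)  = {2, 3, 1, 4, 5}
∂A     = {2, 3, 1, 4, 5}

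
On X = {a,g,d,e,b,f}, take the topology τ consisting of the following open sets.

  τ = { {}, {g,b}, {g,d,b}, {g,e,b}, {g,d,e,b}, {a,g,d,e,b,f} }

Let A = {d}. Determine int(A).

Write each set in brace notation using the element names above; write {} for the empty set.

{}

U open, U⊆A: {}. int(A) = ⋃ = {}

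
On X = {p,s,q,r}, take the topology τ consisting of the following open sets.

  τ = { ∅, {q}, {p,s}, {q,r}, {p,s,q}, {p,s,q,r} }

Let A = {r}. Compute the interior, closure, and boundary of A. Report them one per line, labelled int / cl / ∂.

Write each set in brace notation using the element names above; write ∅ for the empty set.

U open, U⊆A: ∅. int(A) = ⋃ = ∅
X∖A={p,s,q}, int(X∖A)={p,s,q}, hence cl(A)={r}
∂A: remove int from cl → {r}

int(A) = ∅
cl(A)  = {r}
∂A     = {r}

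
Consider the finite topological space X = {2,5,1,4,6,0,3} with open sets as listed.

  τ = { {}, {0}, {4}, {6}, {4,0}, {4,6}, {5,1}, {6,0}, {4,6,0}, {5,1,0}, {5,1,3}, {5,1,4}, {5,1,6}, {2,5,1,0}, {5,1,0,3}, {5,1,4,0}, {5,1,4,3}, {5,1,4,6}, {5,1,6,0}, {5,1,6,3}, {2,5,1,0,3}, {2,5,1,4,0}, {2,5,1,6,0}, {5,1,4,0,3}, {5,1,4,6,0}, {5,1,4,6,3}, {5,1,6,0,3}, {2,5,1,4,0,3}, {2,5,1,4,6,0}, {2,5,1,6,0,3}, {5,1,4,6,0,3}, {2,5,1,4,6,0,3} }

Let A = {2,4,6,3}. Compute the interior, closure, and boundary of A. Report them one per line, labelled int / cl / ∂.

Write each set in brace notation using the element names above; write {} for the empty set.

int(A) = {4,6}
cl(A)  = {2,4,6,3}
∂A     = {2,3}

open subsets of A: {}, {6}, {4}, {4,6}; so int(A) = {4,6}
closure: X∖int(X∖A) = X∖{5,1,0} = {2,4,6,3}
∂A = {2,4,6,3} minus {4,6} = {2,3}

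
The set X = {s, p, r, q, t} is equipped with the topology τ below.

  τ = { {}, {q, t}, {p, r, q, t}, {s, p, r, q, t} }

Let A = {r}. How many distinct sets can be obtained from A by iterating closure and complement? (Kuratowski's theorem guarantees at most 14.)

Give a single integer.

complement {s, p, q, t}; its interior {q, t}; cl(A) = X∖{q, t} = {s, p, r}
With k = closure, c = complement:
  1. A     = {r}
  2. kA    = {s, p, r}
  3. cA    = {s, p, q, t}
  4. ckA   = {q, t}
  5. kcA   = {s, p, r, q, t}
  6. ckcA  = {}
k, c of each give nothing new

6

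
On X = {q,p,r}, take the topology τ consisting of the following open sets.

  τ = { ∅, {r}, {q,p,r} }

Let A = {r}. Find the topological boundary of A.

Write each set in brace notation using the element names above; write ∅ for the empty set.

opens ⊆ A: ∅, {r}; union → int = {r}
complement {q,p}; its interior ∅; cl(A) = X∖∅ = {q,p,r}
boundary = {q,p,r} ∖ {r} = {q,p}

{q,p}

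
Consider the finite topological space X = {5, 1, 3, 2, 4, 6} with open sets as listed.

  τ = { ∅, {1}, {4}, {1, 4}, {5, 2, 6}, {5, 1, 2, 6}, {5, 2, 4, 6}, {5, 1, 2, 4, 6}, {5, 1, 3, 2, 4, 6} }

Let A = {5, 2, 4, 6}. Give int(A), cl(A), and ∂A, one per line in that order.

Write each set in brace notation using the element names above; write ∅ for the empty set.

int(A) = {5, 2, 4, 6}
cl(A)  = {5, 3, 2, 4, 6}
∂A     = {3}

open subsets of A: ∅, {4}, {5, 2, 6}, {5, 2, 4, 6}; so int(A) = {5, 2, 4, 6}
closure: X∖int(X∖A) = X∖{1} = {5, 3, 2, 4, 6}
∂A = {5, 3, 2, 4, 6} minus {5, 2, 4, 6} = {3}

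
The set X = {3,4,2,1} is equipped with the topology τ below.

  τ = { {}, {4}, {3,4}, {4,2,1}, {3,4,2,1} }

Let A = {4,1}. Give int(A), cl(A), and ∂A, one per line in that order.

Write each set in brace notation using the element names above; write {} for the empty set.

U open, U⊆A: {}, {4}. int(A) = ⋃ = {4}
X∖A={3,2}, int(X∖A)={}, hence cl(A)={3,4,2,1}
∂A: remove int from cl → {3,2,1}

int(A) = {4}
cl(A)  = {3,4,2,1}
∂A     = {3,2,1}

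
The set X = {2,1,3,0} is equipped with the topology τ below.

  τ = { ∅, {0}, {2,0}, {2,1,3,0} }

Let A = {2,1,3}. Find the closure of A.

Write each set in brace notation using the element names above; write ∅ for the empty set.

{2,1,3}

closure: X∖int(X∖A) = X∖{0} = {2,1,3}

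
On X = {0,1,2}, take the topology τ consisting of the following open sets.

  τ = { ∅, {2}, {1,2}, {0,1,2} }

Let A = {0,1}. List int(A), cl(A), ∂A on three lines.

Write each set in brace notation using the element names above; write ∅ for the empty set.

int(A) = ∅
cl(A)  = {0,1}
∂A     = {0,1}

U open, U⊆A: ∅. int(A) = ⋃ = ∅
X∖A={2}, int(X∖A)={2}, hence cl(A)={0,1}
∂A: remove int from cl → {0,1}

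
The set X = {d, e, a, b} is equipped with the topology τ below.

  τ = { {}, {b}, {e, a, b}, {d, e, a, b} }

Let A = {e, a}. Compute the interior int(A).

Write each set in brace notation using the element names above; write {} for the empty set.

opens ⊆ A: {}; union → int = {}

{}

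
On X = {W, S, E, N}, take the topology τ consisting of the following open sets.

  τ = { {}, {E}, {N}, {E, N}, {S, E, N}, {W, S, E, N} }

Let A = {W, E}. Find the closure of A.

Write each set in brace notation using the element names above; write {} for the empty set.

{W, S, E}

closure: X∖int(X∖A) = X∖{N} = {W, S, E}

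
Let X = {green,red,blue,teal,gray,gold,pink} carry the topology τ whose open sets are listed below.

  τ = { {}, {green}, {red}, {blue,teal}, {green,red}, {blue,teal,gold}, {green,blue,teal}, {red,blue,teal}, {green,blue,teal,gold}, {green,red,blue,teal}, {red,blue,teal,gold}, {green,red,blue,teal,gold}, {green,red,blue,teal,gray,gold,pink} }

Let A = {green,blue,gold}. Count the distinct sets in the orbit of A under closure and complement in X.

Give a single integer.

X∖A={red,teal,gray,pink}, int(X∖A)={red}, hence cl(A)={green,blue,teal,gray,gold,pink}
Orbit (k=closure, c=complement):
  1. A     = {green,blue,gold}
  2. kA    = {green,blue,teal,gray,gold,pink}
  3. cA    = {red,teal,gray,pink}
  4. ckA   = {red}
  5. kcA   = {red,blue,teal,gray,gold,pink}
  6. kckA  = {red,gray,pink}
  7. ckcA  = {green}
  8. ckckA = {green,blue,teal,gold}
  9. kckcA = {green,gray,pink}
  10. ckckcA = {red,blue,teal,gold}
(closed under both — stop)

10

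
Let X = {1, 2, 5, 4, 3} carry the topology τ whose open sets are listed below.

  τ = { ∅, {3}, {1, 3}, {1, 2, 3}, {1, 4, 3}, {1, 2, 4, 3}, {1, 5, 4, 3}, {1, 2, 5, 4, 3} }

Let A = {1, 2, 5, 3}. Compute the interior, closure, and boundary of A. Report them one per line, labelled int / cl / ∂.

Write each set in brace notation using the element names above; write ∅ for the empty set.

open subsets of A: ∅, {3}, {1, 3}, {1, 2, 3}; so int(A) = {1, 2, 3}
closure: X∖int(X∖A) = X∖∅ = {1, 2, 5, 4, 3}
∂A = {1, 2, 5, 4, 3} minus {1, 2, 3} = {5, 4}

int(A) = {1, 2, 3}
cl(A)  = {1, 2, 5, 4, 3}
∂A     = {5, 4}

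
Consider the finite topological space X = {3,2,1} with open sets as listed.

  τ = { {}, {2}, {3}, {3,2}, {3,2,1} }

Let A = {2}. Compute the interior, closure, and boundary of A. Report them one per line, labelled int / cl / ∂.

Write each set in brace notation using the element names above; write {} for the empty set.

int(A) = {2}
cl(A)  = {2,1}
∂A     = {1}

U open, U⊆A: {}, {2}. int(A) = ⋃ = {2}
X∖A={3,1}, int(X∖A)={3}, hence cl(A)={2,1}
∂A: remove int from cl → {1}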